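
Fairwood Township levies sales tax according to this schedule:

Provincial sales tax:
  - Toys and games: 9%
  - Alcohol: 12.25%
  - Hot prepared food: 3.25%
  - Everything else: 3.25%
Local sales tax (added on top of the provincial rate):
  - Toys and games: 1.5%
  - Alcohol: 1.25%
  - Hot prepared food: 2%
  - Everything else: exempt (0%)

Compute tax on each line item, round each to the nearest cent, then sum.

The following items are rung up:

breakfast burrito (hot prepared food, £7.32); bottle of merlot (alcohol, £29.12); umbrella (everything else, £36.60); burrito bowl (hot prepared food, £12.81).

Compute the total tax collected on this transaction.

£6.17

Breakfast burrito £7.32: hot prepared food → 3.25% + 2% local = 5.25% → £0.38
Bottle of merlot £29.12: alcohol → 12.25% + 1.25% local = 13.5% → £3.93
Umbrella £36.60: everything else → 3.25% + 0% local = 3.25% → £1.19
Burrito bowl £12.81: hot prepared food → 3.25% + 2% local = 5.25% → £0.67
Total tax = £0.38 + £3.93 + £1.19 + £0.67 = £6.17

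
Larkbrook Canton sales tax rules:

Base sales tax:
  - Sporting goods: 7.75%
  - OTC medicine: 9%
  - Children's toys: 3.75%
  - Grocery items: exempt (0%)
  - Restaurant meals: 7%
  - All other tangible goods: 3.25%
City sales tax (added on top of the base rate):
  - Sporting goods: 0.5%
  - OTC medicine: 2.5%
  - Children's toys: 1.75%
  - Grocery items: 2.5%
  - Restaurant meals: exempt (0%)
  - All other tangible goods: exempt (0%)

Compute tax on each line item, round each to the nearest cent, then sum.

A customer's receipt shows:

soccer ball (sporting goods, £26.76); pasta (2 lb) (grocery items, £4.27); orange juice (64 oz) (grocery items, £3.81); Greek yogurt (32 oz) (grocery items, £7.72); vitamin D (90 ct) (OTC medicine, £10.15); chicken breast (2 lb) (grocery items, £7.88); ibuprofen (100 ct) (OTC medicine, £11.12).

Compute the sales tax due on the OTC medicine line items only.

Vitamin D (90 ct) £10.15: OTC medicine → 9% + 2.5% city = 11.5% → £1.17
Ibuprofen (100 ct) £11.12: OTC medicine → 9% + 2.5% city = 11.5% → £1.28
Tax on OTC medicine = £1.17 + £1.28 = £2.45

£2.45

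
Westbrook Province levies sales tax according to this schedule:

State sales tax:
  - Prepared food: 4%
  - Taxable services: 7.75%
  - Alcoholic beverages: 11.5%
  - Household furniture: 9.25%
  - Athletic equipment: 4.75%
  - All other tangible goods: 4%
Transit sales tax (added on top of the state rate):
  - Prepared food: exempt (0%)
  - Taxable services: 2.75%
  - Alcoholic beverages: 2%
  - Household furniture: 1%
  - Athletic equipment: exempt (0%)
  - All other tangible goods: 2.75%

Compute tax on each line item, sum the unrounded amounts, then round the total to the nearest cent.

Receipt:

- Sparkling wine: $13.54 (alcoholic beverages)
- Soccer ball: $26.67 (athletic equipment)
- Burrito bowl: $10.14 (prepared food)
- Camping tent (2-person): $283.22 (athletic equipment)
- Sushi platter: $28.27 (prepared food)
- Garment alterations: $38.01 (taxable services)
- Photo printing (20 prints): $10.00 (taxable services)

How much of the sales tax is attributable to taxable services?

$5.04

Garment alterations $38.01: taxable services → 7.75% + 2.75% transit = 10.5% → $3.99105
Photo printing (20 prints) $10.00: taxable services → 7.75% + 2.75% transit = 10.5% → $1.05
Tax on taxable services: unrounded sum = $5.04105 → $5.04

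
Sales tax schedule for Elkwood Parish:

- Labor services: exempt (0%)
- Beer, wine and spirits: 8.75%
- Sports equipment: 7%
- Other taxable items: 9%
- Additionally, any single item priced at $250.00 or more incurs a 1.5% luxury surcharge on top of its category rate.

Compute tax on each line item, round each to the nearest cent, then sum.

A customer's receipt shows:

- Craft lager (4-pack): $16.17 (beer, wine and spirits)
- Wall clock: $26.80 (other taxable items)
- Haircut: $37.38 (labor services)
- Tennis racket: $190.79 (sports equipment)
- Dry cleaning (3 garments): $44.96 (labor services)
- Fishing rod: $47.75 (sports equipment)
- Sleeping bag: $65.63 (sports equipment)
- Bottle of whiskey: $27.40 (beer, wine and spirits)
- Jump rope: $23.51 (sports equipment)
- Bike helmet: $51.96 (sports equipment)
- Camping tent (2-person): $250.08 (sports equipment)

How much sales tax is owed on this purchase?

$54.06

Craft lager (4-pack) $16.17: beer, wine and spirits → 8.75% → $1.41
Wall clock $26.80: other taxable items → 9% → $2.41
Haircut $37.38: labor services → 0% → $0.00
Tennis racket $190.79: sports equipment → 7% → $13.36
Dry cleaning (3 garments) $44.96: labor services → 0% → $0.00
Fishing rod $47.75: sports equipment → 7% → $3.34
Sleeping bag $65.63: sports equipment → 7% → $4.59
Bottle of whiskey $27.40: beer, wine and spirits → 8.75% → $2.40
Jump rope $23.51: sports equipment → 7% → $1.65
Bike helmet $51.96: sports equipment → 7% → $3.64
Camping tent (2-person) $250.08: sports equipment → 7% + 1.5% surcharge = 8.5% → $21.26
Total tax = $1.41 + $2.41 + $13.36 + $3.34 + $4.59 + $2.40 + $1.65 + $3.64 + $21.26 = $54.06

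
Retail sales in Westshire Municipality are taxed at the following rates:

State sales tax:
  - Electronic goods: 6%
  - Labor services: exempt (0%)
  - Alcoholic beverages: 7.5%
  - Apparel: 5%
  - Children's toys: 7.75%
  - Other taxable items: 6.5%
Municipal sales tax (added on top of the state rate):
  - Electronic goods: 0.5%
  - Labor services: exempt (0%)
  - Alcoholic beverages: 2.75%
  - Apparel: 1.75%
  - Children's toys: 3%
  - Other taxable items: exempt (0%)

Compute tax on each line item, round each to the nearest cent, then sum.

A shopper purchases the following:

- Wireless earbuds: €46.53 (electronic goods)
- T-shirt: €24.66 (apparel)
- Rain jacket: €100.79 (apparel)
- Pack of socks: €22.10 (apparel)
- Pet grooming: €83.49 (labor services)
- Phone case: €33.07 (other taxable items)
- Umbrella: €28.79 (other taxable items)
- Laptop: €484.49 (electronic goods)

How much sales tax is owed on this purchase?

Wireless earbuds €46.53: electronic goods → 6% + 0.5% municipal = 6.5% → €3.02
T-shirt €24.66: apparel → 5% + 1.75% municipal = 6.75% → €1.66
Rain jacket €100.79: apparel → 5% + 1.75% municipal = 6.75% → €6.80
Pack of socks €22.10: apparel → 5% + 1.75% municipal = 6.75% → €1.49
Pet grooming €83.49: labor services → 0% + 0% municipal = 0% → €0.00
Phone case €33.07: other taxable items → 6.5% + 0% municipal = 6.5% → €2.15
Umbrella €28.79: other taxable items → 6.5% + 0% municipal = 6.5% → €1.87
Laptop €484.49: electronic goods → 6% + 0.5% municipal = 6.5% → €31.49
Total tax = €3.02 + €1.66 + €6.80 + €1.49 + €2.15 + €1.87 + €31.49 = €48.48

€48.48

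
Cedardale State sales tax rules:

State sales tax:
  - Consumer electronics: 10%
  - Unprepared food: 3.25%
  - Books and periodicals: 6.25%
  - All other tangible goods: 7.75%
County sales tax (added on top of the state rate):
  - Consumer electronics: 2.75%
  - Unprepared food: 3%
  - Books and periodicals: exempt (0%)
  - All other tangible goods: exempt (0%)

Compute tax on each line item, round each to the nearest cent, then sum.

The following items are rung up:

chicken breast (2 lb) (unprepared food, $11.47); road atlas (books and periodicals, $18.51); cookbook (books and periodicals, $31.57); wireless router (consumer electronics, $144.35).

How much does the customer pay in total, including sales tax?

$228.15

Chicken breast (2 lb) $11.47: unprepared food → 3.25% + 3% county = 6.25% → $0.72
Road atlas $18.51: books and periodicals → 6.25% + 0% county = 6.25% → $1.16
Cookbook $31.57: books and periodicals → 6.25% + 0% county = 6.25% → $1.97
Wireless router $144.35: consumer electronics → 10% + 2.75% county = 12.75% → $18.40
Subtotal = $205.90; tax = $22.25; total due = $228.15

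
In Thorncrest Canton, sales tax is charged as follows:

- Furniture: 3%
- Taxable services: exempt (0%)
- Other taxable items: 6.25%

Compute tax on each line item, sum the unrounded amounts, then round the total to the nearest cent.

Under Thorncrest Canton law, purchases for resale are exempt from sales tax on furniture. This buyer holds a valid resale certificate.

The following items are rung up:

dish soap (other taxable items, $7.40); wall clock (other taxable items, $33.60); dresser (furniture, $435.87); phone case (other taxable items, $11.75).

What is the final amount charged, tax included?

$491.92

Dish soap $7.40: other taxable items → 6.25% → $0.4625
Wall clock $33.60: other taxable items → 6.25% → $2.10
Dresser $435.87: furniture, buyer-exempt → 0% → $0.00
Phone case $11.75: other taxable items → 6.25% → $0.734375
Subtotal = $488.62; unrounded tax = $3.296875 → $3.30; total due = $491.92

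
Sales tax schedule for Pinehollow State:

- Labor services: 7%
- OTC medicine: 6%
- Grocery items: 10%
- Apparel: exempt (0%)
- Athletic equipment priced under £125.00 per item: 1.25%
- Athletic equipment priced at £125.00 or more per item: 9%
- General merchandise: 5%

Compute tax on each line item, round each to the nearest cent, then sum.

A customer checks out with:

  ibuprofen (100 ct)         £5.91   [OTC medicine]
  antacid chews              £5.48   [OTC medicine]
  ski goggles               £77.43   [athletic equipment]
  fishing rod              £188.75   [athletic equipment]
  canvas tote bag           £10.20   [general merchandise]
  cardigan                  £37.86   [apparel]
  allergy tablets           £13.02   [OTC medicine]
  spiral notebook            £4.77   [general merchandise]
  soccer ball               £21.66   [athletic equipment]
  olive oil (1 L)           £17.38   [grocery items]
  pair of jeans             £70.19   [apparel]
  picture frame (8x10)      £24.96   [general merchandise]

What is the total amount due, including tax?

£501.04

Ibuprofen (100 ct) £5.91: OTC medicine → 6% → £0.35
Antacid chews £5.48: OTC medicine → 6% → £0.33
Ski goggles £77.43: athletic equipment, under £125.00 → 1.25% → £0.97
Fishing rod £188.75: athletic equipment, £125.00 or more → 9% → £16.99
Canvas tote bag £10.20: general merchandise → 5% → £0.51
Cardigan £37.86: apparel → 0% → £0.00
Allergy tablets £13.02: OTC medicine → 6% → £0.78
Spiral notebook £4.77: general merchandise → 5% → £0.24
Soccer ball £21.66: athletic equipment, under £125.00 → 1.25% → £0.27
Olive oil (1 L) £17.38: grocery items → 10% → £1.74
Pair of jeans £70.19: apparel → 0% → £0.00
Picture frame (8x10) £24.96: general merchandise → 5% → £1.25
Subtotal = £477.61; tax = £23.43; total due = £501.04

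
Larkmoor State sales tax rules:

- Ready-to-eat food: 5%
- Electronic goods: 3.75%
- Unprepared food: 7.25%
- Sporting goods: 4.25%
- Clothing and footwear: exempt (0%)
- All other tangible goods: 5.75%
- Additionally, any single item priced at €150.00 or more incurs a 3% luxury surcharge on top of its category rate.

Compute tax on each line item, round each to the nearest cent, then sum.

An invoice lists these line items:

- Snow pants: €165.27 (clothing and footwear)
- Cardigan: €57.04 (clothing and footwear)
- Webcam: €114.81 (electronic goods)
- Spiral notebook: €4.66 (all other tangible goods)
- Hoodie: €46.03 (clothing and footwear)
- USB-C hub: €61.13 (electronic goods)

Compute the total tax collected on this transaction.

€11.83

Snow pants €165.27: clothing and footwear → 0% + 3% surcharge = 3% → €4.96
Cardigan €57.04: clothing and footwear → 0% → €0.00
Webcam €114.81: electronic goods → 3.75% → €4.31
Spiral notebook €4.66: all other tangible goods → 5.75% → €0.27
Hoodie €46.03: clothing and footwear → 0% → €0.00
USB-C hub €61.13: electronic goods → 3.75% → €2.29
Total tax = €4.96 + €4.31 + €0.27 + €2.29 = €11.83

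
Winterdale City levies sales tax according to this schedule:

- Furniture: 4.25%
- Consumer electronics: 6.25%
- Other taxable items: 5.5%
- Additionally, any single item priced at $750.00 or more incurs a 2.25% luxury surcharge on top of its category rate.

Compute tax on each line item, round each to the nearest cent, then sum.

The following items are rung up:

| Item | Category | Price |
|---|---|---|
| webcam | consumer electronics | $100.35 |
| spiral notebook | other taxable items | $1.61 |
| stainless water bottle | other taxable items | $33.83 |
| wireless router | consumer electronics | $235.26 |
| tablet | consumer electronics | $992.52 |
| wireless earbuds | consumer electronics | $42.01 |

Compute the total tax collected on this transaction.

Webcam $100.35: consumer electronics → 6.25% → $6.27
Spiral notebook $1.61: other taxable items → 5.5% → $0.09
Stainless water bottle $33.83: other taxable items → 5.5% → $1.86
Wireless router $235.26: consumer electronics → 6.25% → $14.70
Tablet $992.52: consumer electronics → 6.25% + 2.25% surcharge = 8.5% → $84.36
Wireless earbuds $42.01: consumer electronics → 6.25% → $2.63
Total tax = $6.27 + $0.09 + $1.86 + $14.70 + $84.36 + $2.63 = $109.91

$109.91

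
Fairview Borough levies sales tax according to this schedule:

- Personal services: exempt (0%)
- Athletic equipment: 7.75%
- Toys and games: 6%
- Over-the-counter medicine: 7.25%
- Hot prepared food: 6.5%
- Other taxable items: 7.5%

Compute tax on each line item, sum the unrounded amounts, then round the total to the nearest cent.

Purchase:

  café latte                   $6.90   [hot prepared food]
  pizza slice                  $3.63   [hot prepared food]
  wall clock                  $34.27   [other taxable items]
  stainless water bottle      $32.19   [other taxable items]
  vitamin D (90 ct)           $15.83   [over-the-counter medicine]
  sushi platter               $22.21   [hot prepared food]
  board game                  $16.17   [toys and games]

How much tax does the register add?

Café latte $6.90: hot prepared food → 6.5% → $0.4485
Pizza slice $3.63: hot prepared food → 6.5% → $0.23595
Wall clock $34.27: other taxable items → 7.5% → $2.57025
Stainless water bottle $32.19: other taxable items → 7.5% → $2.41425
Vitamin D (90 ct) $15.83: over-the-counter medicine → 7.25% → $1.147675
Sushi platter $22.21: hot prepared food → 6.5% → $1.44365
Board game $16.17: toys and games → 6% → $0.9702
Unrounded tax sum = $9.230475 → $9.23

$9.23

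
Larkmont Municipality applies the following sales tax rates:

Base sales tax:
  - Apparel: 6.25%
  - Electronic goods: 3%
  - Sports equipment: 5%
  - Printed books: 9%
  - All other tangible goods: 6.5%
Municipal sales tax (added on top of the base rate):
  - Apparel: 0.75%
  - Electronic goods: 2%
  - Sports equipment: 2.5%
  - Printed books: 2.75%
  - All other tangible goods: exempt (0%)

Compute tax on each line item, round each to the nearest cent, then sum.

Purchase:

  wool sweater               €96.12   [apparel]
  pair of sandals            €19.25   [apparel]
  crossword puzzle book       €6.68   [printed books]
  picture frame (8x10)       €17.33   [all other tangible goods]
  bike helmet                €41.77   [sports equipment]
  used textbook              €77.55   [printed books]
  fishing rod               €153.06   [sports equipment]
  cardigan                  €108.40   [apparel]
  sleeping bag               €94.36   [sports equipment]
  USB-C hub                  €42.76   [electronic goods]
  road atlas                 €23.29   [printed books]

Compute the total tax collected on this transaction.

Wool sweater €96.12: apparel → 6.25% + 0.75% municipal = 7% → €6.73
Pair of sandals €19.25: apparel → 6.25% + 0.75% municipal = 7% → €1.35
Crossword puzzle book €6.68: printed books → 9% + 2.75% municipal = 11.75% → €0.78
Picture frame (8x10) €17.33: all other tangible goods → 6.5% + 0% municipal = 6.5% → €1.13
Bike helmet €41.77: sports equipment → 5% + 2.5% municipal = 7.5% → €3.13
Used textbook €77.55: printed books → 9% + 2.75% municipal = 11.75% → €9.11
Fishing rod €153.06: sports equipment → 5% + 2.5% municipal = 7.5% → €11.48
Cardigan €108.40: apparel → 6.25% + 0.75% municipal = 7% → €7.59
Sleeping bag €94.36: sports equipment → 5% + 2.5% municipal = 7.5% → €7.08
USB-C hub €42.76: electronic goods → 3% + 2% municipal = 5% → €2.14
Road atlas €23.29: printed books → 9% + 2.75% municipal = 11.75% → €2.74
Total tax = €6.73 + €1.35 + €0.78 + €1.13 + €3.13 + €9.11 + €11.48 + €7.59 + €7.08 + €2.14 + €2.74 = €53.26

€53.26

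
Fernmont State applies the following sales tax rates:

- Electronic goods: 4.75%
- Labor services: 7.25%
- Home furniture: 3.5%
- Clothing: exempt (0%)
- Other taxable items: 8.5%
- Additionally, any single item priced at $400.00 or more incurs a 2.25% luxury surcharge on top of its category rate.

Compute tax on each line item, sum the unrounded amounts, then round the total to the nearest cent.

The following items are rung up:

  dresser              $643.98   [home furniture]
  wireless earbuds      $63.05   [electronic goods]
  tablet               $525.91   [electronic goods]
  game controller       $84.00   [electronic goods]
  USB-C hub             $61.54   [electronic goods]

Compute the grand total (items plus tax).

$1462.23

Dresser $643.98: home furniture → 3.5% + 2.25% surcharge = 5.75% → $37.02885
Wireless earbuds $63.05: electronic goods → 4.75% → $2.994875
Tablet $525.91: electronic goods → 4.75% + 2.25% surcharge = 7% → $36.8137
Game controller $84.00: electronic goods → 4.75% → $3.99
USB-C hub $61.54: electronic goods → 4.75% → $2.92315
Subtotal = $1378.48; unrounded tax = $83.750575 → $83.75; total due = $1462.23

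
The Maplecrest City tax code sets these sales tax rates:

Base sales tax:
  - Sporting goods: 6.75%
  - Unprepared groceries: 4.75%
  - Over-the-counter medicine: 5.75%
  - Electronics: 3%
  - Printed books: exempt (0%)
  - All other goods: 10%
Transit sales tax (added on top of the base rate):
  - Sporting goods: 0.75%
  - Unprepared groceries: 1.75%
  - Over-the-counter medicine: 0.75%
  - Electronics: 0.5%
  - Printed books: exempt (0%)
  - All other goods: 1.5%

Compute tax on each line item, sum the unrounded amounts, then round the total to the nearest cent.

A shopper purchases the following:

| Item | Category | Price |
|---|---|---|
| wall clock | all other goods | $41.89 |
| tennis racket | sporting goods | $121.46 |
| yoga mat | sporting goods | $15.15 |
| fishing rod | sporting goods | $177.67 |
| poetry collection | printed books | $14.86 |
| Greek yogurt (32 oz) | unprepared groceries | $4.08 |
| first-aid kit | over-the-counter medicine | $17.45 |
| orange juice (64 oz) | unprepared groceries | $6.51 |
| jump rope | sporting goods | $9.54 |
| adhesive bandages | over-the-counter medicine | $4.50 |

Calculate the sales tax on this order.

$31.22

Wall clock $41.89: all other goods → 10% + 1.5% transit = 11.5% → $4.81735
Tennis racket $121.46: sporting goods → 6.75% + 0.75% transit = 7.5% → $9.1095
Yoga mat $15.15: sporting goods → 6.75% + 0.75% transit = 7.5% → $1.13625
Fishing rod $177.67: sporting goods → 6.75% + 0.75% transit = 7.5% → $13.32525
Poetry collection $14.86: printed books → 0% + 0% transit = 0% → $0.00
Greek yogurt (32 oz) $4.08: unprepared groceries → 4.75% + 1.75% transit = 6.5% → $0.2652
First-aid kit $17.45: over-the-counter medicine → 5.75% + 0.75% transit = 6.5% → $1.13425
Orange juice (64 oz) $6.51: unprepared groceries → 4.75% + 1.75% transit = 6.5% → $0.42315
Jump rope $9.54: sporting goods → 6.75% + 0.75% transit = 7.5% → $0.7155
Adhesive bandages $4.50: over-the-counter medicine → 5.75% + 0.75% transit = 6.5% → $0.2925
Unrounded tax sum = $31.21895 → $31.22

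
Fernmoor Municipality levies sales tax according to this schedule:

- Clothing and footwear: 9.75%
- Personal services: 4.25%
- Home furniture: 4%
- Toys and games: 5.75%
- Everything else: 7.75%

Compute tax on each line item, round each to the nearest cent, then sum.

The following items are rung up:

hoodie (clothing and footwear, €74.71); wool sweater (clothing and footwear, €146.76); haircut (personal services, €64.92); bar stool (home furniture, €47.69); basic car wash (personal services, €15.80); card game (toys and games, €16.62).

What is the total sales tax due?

Hoodie €74.71: clothing and footwear → 9.75% → €7.28
Wool sweater €146.76: clothing and footwear → 9.75% → €14.31
Haircut €64.92: personal services → 4.25% → €2.76
Bar stool €47.69: home furniture → 4% → €1.91
Basic car wash €15.80: personal services → 4.25% → €0.67
Card game €16.62: toys and games → 5.75% → €0.96
Total tax = €7.28 + €14.31 + €2.76 + €1.91 + €0.67 + €0.96 = €27.89

€27.89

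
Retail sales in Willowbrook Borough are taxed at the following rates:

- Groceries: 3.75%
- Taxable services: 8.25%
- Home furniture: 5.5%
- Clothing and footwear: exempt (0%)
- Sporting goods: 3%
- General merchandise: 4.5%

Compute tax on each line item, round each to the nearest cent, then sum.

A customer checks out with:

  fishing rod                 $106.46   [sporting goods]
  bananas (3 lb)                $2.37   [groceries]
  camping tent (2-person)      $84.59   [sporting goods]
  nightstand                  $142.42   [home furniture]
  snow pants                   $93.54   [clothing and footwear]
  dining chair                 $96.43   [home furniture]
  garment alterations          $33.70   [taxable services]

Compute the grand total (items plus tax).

Fishing rod $106.46: sporting goods → 3% → $3.19
Bananas (3 lb) $2.37: groceries → 3.75% → $0.09
Camping tent (2-person) $84.59: sporting goods → 3% → $2.54
Nightstand $142.42: home furniture → 5.5% → $7.83
Snow pants $93.54: clothing and footwear → 0% → $0.00
Dining chair $96.43: home furniture → 5.5% → $5.30
Garment alterations $33.70: taxable services → 8.25% → $2.78
Subtotal = $559.51; tax = $21.73; total due = $581.24

$581.24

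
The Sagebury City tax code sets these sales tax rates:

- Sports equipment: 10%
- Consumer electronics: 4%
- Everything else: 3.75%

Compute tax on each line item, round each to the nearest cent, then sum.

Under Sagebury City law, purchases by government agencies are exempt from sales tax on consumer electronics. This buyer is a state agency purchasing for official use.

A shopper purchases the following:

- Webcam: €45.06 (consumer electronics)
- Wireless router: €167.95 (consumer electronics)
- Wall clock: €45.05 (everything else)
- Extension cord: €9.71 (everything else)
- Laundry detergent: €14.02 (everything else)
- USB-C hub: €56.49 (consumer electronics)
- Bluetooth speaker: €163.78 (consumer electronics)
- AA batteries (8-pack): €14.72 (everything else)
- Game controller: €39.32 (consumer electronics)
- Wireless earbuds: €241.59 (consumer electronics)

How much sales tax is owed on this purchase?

Webcam €45.06: consumer electronics, buyer-exempt → 0% → €0.00
Wireless router €167.95: consumer electronics, buyer-exempt → 0% → €0.00
Wall clock €45.05: everything else → 3.75% → €1.69
Extension cord €9.71: everything else → 3.75% → €0.36
Laundry detergent €14.02: everything else → 3.75% → €0.53
USB-C hub €56.49: consumer electronics, buyer-exempt → 0% → €0.00
Bluetooth speaker €163.78: consumer electronics, buyer-exempt → 0% → €0.00
AA batteries (8-pack) €14.72: everything else → 3.75% → €0.55
Game controller €39.32: consumer electronics, buyer-exempt → 0% → €0.00
Wireless earbuds €241.59: consumer electronics, buyer-exempt → 0% → €0.00
Total tax = €1.69 + €0.36 + €0.53 + €0.55 = €3.13

€3.13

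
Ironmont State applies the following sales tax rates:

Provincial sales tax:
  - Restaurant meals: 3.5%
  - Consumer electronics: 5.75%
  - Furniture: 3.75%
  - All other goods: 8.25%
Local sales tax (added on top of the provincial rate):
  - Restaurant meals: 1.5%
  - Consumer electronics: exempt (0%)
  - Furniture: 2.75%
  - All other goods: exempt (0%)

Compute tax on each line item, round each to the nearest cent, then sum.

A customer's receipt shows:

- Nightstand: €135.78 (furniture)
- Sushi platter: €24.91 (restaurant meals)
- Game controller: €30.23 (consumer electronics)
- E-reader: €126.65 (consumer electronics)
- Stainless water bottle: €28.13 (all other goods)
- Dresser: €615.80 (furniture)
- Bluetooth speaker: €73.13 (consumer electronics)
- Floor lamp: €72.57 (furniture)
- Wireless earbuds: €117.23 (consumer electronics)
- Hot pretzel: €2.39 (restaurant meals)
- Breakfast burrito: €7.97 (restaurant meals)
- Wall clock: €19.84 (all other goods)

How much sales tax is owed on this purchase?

Nightstand €135.78: furniture → 3.75% + 2.75% local = 6.5% → €8.83
Sushi platter €24.91: restaurant meals → 3.5% + 1.5% local = 5% → €1.25
Game controller €30.23: consumer electronics → 5.75% + 0% local = 5.75% → €1.74
E-reader €126.65: consumer electronics → 5.75% + 0% local = 5.75% → €7.28
Stainless water bottle €28.13: all other goods → 8.25% + 0% local = 8.25% → €2.32
Dresser €615.80: furniture → 3.75% + 2.75% local = 6.5% → €40.03
Bluetooth speaker €73.13: consumer electronics → 5.75% + 0% local = 5.75% → €4.20
Floor lamp €72.57: furniture → 3.75% + 2.75% local = 6.5% → €4.72
Wireless earbuds €117.23: consumer electronics → 5.75% + 0% local = 5.75% → €6.74
Hot pretzel €2.39: restaurant meals → 3.5% + 1.5% local = 5% → €0.12
Breakfast burrito €7.97: restaurant meals → 3.5% + 1.5% local = 5% → €0.40
Wall clock €19.84: all other goods → 8.25% + 0% local = 8.25% → €1.64
Total tax = €8.83 + €1.25 + €1.74 + €7.28 + €2.32 + €40.03 + €4.20 + €4.72 + €6.74 + €0.12 + €0.40 + €1.64 = €79.27

€79.27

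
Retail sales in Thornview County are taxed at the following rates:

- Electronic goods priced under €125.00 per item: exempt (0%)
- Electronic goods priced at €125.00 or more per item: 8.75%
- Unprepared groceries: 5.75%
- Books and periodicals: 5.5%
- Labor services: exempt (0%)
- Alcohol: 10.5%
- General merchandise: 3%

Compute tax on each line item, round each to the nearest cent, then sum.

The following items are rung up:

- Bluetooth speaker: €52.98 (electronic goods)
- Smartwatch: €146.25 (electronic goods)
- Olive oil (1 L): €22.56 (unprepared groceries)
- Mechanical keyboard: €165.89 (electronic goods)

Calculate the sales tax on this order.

€28.62

Bluetooth speaker €52.98: electronic goods, under €125.00 → 0% → €0.00
Smartwatch €146.25: electronic goods, €125.00 or more → 8.75% → €12.80
Olive oil (1 L) €22.56: unprepared groceries → 5.75% → €1.30
Mechanical keyboard €165.89: electronic goods, €125.00 or more → 8.75% → €14.52
Total tax = €12.80 + €1.30 + €14.52 = €28.62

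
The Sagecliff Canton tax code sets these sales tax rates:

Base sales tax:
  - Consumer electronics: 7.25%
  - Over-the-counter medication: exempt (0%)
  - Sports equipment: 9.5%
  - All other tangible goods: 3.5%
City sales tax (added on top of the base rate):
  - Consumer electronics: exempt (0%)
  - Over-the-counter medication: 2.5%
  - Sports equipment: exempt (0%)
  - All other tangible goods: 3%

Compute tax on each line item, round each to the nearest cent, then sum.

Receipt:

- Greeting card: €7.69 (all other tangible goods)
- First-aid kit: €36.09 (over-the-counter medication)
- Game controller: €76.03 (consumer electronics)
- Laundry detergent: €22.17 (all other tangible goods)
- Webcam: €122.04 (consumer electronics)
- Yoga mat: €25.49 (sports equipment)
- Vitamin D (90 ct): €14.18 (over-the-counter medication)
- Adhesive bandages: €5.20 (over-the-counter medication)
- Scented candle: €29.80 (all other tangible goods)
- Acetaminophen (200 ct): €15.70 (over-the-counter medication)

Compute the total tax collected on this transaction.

€22.43

Greeting card €7.69: all other tangible goods → 3.5% + 3% city = 6.5% → €0.50
First-aid kit €36.09: over-the-counter medication → 0% + 2.5% city = 2.5% → €0.90
Game controller €76.03: consumer electronics → 7.25% + 0% city = 7.25% → €5.51
Laundry detergent €22.17: all other tangible goods → 3.5% + 3% city = 6.5% → €1.44
Webcam €122.04: consumer electronics → 7.25% + 0% city = 7.25% → €8.85
Yoga mat €25.49: sports equipment → 9.5% + 0% city = 9.5% → €2.42
Vitamin D (90 ct) €14.18: over-the-counter medication → 0% + 2.5% city = 2.5% → €0.35
Adhesive bandages €5.20: over-the-counter medication → 0% + 2.5% city = 2.5% → €0.13
Scented candle €29.80: all other tangible goods → 3.5% + 3% city = 6.5% → €1.94
Acetaminophen (200 ct) €15.70: over-the-counter medication → 0% + 2.5% city = 2.5% → €0.39
Total tax = €0.50 + €0.90 + €5.51 + €1.44 + €8.85 + €2.42 + €0.35 + €0.13 + €1.94 + €0.39 = €22.43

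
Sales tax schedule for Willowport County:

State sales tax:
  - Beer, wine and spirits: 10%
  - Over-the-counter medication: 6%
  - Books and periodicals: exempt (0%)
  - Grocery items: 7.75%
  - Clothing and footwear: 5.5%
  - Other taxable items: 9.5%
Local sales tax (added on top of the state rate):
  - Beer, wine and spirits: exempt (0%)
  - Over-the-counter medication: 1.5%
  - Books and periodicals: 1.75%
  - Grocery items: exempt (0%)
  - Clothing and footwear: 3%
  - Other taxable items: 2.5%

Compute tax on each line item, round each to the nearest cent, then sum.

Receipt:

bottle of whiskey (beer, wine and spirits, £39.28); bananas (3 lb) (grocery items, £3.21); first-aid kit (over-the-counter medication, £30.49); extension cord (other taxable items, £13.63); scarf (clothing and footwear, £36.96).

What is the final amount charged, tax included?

£134.82

Bottle of whiskey £39.28: beer, wine and spirits → 10% + 0% local = 10% → £3.93
Bananas (3 lb) £3.21: grocery items → 7.75% + 0% local = 7.75% → £0.25
First-aid kit £30.49: over-the-counter medication → 6% + 1.5% local = 7.5% → £2.29
Extension cord £13.63: other taxable items → 9.5% + 2.5% local = 12% → £1.64
Scarf £36.96: clothing and footwear → 5.5% + 3% local = 8.5% → £3.14
Subtotal = £123.57; tax = £11.25; total due = £134.82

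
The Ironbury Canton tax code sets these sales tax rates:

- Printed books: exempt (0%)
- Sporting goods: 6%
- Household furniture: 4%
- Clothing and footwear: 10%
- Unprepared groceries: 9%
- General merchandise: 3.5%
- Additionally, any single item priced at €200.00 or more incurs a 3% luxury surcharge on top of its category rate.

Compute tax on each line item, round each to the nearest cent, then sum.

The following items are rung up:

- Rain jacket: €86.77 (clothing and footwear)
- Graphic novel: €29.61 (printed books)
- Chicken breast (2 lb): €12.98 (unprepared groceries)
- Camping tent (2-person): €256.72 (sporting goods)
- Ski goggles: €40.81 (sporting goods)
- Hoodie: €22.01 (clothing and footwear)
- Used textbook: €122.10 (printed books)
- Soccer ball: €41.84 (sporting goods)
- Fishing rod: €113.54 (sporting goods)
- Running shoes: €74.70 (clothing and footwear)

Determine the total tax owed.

Rain jacket €86.77: clothing and footwear → 10% → €8.68
Graphic novel €29.61: printed books → 0% → €0.00
Chicken breast (2 lb) €12.98: unprepared groceries → 9% → €1.17
Camping tent (2-person) €256.72: sporting goods → 6% + 3% surcharge = 9% → €23.10
Ski goggles €40.81: sporting goods → 6% → €2.45
Hoodie €22.01: clothing and footwear → 10% → €2.20
Used textbook €122.10: printed books → 0% → €0.00
Soccer ball €41.84: sporting goods → 6% → €2.51
Fishing rod €113.54: sporting goods → 6% → €6.81
Running shoes €74.70: clothing and footwear → 10% → €7.47
Total tax = €8.68 + €1.17 + €23.10 + €2.45 + €2.20 + €2.51 + €6.81 + €7.47 = €54.39

€54.39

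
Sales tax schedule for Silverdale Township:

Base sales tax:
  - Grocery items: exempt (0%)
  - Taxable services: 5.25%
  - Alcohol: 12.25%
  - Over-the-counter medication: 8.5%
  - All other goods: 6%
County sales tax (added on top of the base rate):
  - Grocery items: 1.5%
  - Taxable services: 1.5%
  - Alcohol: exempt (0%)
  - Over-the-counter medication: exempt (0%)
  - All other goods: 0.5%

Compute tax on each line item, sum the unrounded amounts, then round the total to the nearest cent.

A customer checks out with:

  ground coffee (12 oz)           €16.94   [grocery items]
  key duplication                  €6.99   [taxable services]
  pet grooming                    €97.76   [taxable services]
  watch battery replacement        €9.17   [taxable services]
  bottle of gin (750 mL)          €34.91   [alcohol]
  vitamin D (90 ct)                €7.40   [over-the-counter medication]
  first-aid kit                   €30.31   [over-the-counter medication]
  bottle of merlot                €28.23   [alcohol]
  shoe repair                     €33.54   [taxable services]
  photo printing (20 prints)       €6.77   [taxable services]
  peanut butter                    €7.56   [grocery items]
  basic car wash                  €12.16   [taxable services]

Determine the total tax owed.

Ground coffee (12 oz) €16.94: grocery items → 0% + 1.5% county = 1.5% → €0.2541
Key duplication €6.99: taxable services → 5.25% + 1.5% county = 6.75% → €0.471825
Pet grooming €97.76: taxable services → 5.25% + 1.5% county = 6.75% → €6.5988
Watch battery replacement €9.17: taxable services → 5.25% + 1.5% county = 6.75% → €0.618975
Bottle of gin (750 mL) €34.91: alcohol → 12.25% + 0% county = 12.25% → €4.276475
Vitamin D (90 ct) €7.40: over-the-counter medication → 8.5% + 0% county = 8.5% → €0.629
First-aid kit €30.31: over-the-counter medication → 8.5% + 0% county = 8.5% → €2.57635
Bottle of merlot €28.23: alcohol → 12.25% + 0% county = 12.25% → €3.458175
Shoe repair €33.54: taxable services → 5.25% + 1.5% county = 6.75% → €2.26395
Photo printing (20 prints) €6.77: taxable services → 5.25% + 1.5% county = 6.75% → €0.456975
Peanut butter €7.56: grocery items → 0% + 1.5% county = 1.5% → €0.1134
Basic car wash €12.16: taxable services → 5.25% + 1.5% county = 6.75% → €0.8208
Unrounded tax sum = €22.538825 → €22.54

€22.54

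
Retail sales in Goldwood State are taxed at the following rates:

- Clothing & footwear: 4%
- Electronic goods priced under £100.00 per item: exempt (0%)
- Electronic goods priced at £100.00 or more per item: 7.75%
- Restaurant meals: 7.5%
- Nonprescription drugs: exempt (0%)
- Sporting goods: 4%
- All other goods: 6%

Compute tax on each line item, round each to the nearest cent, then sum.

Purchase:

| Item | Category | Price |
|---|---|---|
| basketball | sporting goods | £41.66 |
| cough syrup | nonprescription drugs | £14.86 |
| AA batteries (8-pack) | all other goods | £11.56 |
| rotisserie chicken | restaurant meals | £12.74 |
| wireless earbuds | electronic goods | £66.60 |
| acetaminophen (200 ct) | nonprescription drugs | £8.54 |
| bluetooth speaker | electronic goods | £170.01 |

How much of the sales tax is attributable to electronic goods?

Wireless earbuds £66.60: electronic goods, under £100.00 → 0% → £0.00
Bluetooth speaker £170.01: electronic goods, £100.00 or more → 7.75% → £13.18
Tax on electronic goods = £0.00 + £13.18 = £13.18

£13.18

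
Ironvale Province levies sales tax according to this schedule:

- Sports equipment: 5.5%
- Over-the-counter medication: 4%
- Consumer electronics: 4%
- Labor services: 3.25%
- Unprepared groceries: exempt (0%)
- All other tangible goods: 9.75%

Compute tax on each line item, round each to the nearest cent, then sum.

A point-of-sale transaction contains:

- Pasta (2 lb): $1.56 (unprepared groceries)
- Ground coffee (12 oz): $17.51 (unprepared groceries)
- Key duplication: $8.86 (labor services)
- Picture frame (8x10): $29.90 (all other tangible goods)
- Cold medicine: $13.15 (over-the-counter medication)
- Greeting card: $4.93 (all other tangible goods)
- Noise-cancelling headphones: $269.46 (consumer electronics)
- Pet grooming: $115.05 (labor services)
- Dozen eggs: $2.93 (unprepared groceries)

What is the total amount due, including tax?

Pasta (2 lb) $1.56: unprepared groceries → 0% → $0.00
Ground coffee (12 oz) $17.51: unprepared groceries → 0% → $0.00
Key duplication $8.86: labor services → 3.25% → $0.29
Picture frame (8x10) $29.90: all other tangible goods → 9.75% → $2.92
Cold medicine $13.15: over-the-counter medication → 4% → $0.53
Greeting card $4.93: all other tangible goods → 9.75% → $0.48
Noise-cancelling headphones $269.46: consumer electronics → 4% → $10.78
Pet grooming $115.05: labor services → 3.25% → $3.74
Dozen eggs $2.93: unprepared groceries → 0% → $0.00
Subtotal = $463.35; tax = $18.74; total due = $482.09

$482.09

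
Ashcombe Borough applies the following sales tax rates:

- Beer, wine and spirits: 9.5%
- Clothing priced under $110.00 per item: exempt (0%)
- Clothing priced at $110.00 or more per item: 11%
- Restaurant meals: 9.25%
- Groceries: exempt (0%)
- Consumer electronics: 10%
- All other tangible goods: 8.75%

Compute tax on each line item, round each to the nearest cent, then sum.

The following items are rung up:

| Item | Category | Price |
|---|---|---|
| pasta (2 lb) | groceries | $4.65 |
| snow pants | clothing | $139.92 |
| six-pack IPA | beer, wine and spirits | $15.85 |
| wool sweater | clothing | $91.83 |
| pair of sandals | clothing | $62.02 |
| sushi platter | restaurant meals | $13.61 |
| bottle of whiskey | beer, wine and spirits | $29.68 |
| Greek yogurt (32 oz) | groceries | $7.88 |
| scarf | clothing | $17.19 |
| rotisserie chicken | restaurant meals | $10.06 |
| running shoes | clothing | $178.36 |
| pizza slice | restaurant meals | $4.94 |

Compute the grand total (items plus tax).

$617.98

Pasta (2 lb) $4.65: groceries → 0% → $0.00
Snow pants $139.92: clothing, $110.00 or more → 11% → $15.39
Six-pack IPA $15.85: beer, wine and spirits → 9.5% → $1.51
Wool sweater $91.83: clothing, under $110.00 → 0% → $0.00
Pair of sandals $62.02: clothing, under $110.00 → 0% → $0.00
Sushi platter $13.61: restaurant meals → 9.25% → $1.26
Bottle of whiskey $29.68: beer, wine and spirits → 9.5% → $2.82
Greek yogurt (32 oz) $7.88: groceries → 0% → $0.00
Scarf $17.19: clothing, under $110.00 → 0% → $0.00
Rotisserie chicken $10.06: restaurant meals → 9.25% → $0.93
Running shoes $178.36: clothing, $110.00 or more → 11% → $19.62
Pizza slice $4.94: restaurant meals → 9.25% → $0.46
Subtotal = $575.99; tax = $41.99; total due = $617.98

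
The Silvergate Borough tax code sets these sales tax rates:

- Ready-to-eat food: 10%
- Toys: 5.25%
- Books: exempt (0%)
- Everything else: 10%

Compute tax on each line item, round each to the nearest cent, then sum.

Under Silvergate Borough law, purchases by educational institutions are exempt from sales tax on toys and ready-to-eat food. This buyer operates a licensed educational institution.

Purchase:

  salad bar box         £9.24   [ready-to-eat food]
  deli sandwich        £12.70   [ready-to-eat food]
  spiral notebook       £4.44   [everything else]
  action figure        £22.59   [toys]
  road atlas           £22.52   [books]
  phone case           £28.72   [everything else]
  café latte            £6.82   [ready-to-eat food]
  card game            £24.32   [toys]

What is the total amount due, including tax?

£134.66

Salad bar box £9.24: ready-to-eat food, buyer-exempt → 0% → £0.00
Deli sandwich £12.70: ready-to-eat food, buyer-exempt → 0% → £0.00
Spiral notebook £4.44: everything else → 10% → £0.44
Action figure £22.59: toys, buyer-exempt → 0% → £0.00
Road atlas £22.52: books → 0% → £0.00
Phone case £28.72: everything else → 10% → £2.87
Café latte £6.82: ready-to-eat food, buyer-exempt → 0% → £0.00
Card game £24.32: toys, buyer-exempt → 0% → £0.00
Subtotal = £131.35; tax = £3.31; total due = £134.66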